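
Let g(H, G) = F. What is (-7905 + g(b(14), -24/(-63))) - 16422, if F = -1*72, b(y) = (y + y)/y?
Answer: -24399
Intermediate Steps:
b(y) = 2 (b(y) = (2*y)/y = 2)
F = -72
g(H, G) = -72
(-7905 + g(b(14), -24/(-63))) - 16422 = (-7905 - 72) - 16422 = -7977 - 16422 = -24399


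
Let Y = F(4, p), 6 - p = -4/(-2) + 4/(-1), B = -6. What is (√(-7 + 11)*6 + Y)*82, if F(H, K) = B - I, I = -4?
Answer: 820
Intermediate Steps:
p = 8 (p = 6 - (-4/(-2) + 4/(-1)) = 6 - (-4*(-½) + 4*(-1)) = 6 - (2 - 4) = 6 - 1*(-2) = 6 + 2 = 8)
F(H, K) = -2 (F(H, K) = -6 - 1*(-4) = -6 + 4 = -2)
Y = -2
(√(-7 + 11)*6 + Y)*82 = (√(-7 + 11)*6 - 2)*82 = (√4*6 - 2)*82 = (2*6 - 2)*82 = (12 - 2)*82 = 10*82 = 820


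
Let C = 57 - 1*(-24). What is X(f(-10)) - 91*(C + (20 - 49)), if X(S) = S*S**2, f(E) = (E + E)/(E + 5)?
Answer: -4668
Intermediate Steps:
C = 81 (C = 57 + 24 = 81)
f(E) = 2*E/(5 + E) (f(E) = (2*E)/(5 + E) = 2*E/(5 + E))
X(S) = S**3
X(f(-10)) - 91*(C + (20 - 49)) = (2*(-10)/(5 - 10))**3 - 91*(81 + (20 - 49)) = (2*(-10)/(-5))**3 - 91*(81 - 29) = (2*(-10)*(-1/5))**3 - 91*52 = 4**3 - 4732 = 64 - 4732 = -4668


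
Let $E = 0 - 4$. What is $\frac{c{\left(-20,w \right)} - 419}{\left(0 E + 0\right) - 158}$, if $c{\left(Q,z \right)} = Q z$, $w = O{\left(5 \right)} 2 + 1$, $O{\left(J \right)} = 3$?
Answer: $\frac{559}{158} \approx 3.538$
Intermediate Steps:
$E = -4$
$w = 7$ ($w = 3 \cdot 2 + 1 = 6 + 1 = 7$)
$\frac{c{\left(-20,w \right)} - 419}{\left(0 E + 0\right) - 158} = \frac{\left(-20\right) 7 - 419}{\left(0 \left(-4\right) + 0\right) - 158} = \frac{-140 - 419}{\left(0 + 0\right) - 158} = - \frac{559}{0 - 158} = - \frac{559}{-158} = \left(-559\right) \left(- \frac{1}{158}\right) = \frac{559}{158}$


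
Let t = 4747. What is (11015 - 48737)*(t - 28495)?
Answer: 895822056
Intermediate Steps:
(11015 - 48737)*(t - 28495) = (11015 - 48737)*(4747 - 28495) = -37722*(-23748) = 895822056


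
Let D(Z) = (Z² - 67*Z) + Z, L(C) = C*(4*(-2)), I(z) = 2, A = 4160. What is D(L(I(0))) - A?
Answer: -2848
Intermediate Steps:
L(C) = -8*C (L(C) = C*(-8) = -8*C)
D(Z) = Z² - 66*Z
D(L(I(0))) - A = (-8*2)*(-66 - 8*2) - 1*4160 = -16*(-66 - 16) - 4160 = -16*(-82) - 4160 = 1312 - 4160 = -2848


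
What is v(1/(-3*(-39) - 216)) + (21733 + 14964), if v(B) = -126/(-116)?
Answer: 2128489/58 ≈ 36698.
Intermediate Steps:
v(B) = 63/58 (v(B) = -126*(-1/116) = 63/58)
v(1/(-3*(-39) - 216)) + (21733 + 14964) = 63/58 + (21733 + 14964) = 63/58 + 36697 = 2128489/58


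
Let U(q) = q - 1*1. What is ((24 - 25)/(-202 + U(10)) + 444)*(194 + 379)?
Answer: 49102089/193 ≈ 2.5442e+5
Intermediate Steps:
U(q) = -1 + q (U(q) = q - 1 = -1 + q)
((24 - 25)/(-202 + U(10)) + 444)*(194 + 379) = ((24 - 25)/(-202 + (-1 + 10)) + 444)*(194 + 379) = (-1/(-202 + 9) + 444)*573 = (-1/(-193) + 444)*573 = (-1*(-1/193) + 444)*573 = (1/193 + 444)*573 = (85693/193)*573 = 49102089/193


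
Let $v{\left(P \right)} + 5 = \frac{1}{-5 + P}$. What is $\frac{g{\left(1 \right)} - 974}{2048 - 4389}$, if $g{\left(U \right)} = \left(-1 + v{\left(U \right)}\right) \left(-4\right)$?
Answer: $\frac{949}{2341} \approx 0.40538$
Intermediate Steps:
$v{\left(P \right)} = -5 + \frac{1}{-5 + P}$
$g{\left(U \right)} = 4 - \frac{4 \left(26 - 5 U\right)}{-5 + U}$ ($g{\left(U \right)} = \left(-1 + \frac{26 - 5 U}{-5 + U}\right) \left(-4\right) = 4 - \frac{4 \left(26 - 5 U\right)}{-5 + U}$)
$\frac{g{\left(1 \right)} - 974}{2048 - 4389} = \frac{\frac{4 \left(-31 + 6 \cdot 1\right)}{-5 + 1} - 974}{2048 - 4389} = \frac{\frac{4 \left(-31 + 6\right)}{-4} - 974}{-2341} = \left(4 \left(- \frac{1}{4}\right) \left(-25\right) - 974\right) \left(- \frac{1}{2341}\right) = \left(25 - 974\right) \left(- \frac{1}{2341}\right) = \left(-949\right) \left(- \frac{1}{2341}\right) = \frac{949}{2341}$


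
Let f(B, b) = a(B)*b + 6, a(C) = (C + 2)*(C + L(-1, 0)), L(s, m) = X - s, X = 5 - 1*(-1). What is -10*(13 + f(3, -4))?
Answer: 1810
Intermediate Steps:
X = 6 (X = 5 + 1 = 6)
L(s, m) = 6 - s
a(C) = (2 + C)*(7 + C) (a(C) = (C + 2)*(C + (6 - 1*(-1))) = (2 + C)*(C + (6 + 1)) = (2 + C)*(C + 7) = (2 + C)*(7 + C))
f(B, b) = 6 + b*(14 + B² + 9*B) (f(B, b) = (14 + B² + 9*B)*b + 6 = b*(14 + B² + 9*B) + 6 = 6 + b*(14 + B² + 9*B))
-10*(13 + f(3, -4)) = -10*(13 + (6 - 4*(14 + 3² + 9*3))) = -10*(13 + (6 - 4*(14 + 9 + 27))) = -10*(13 + (6 - 4*50)) = -10*(13 + (6 - 200)) = -10*(13 - 194) = -10*(-181) = 1810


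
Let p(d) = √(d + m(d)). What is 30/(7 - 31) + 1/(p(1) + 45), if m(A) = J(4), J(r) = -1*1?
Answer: -221/180 ≈ -1.2278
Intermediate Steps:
J(r) = -1
m(A) = -1
p(d) = √(-1 + d) (p(d) = √(d - 1) = √(-1 + d))
30/(7 - 31) + 1/(p(1) + 45) = 30/(7 - 31) + 1/(√(-1 + 1) + 45) = 30/(-24) + 1/(√0 + 45) = -1/24*30 + 1/(0 + 45) = -5/4 + 1/45 = -221/180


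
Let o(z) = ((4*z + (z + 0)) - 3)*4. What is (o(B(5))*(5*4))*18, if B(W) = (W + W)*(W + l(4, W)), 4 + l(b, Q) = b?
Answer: 355680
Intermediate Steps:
l(b, Q) = -4 + b
B(W) = 2*W**2 (B(W) = (W + W)*(W + (-4 + 4)) = (2*W)*(W + 0) = (2*W)*W = 2*W**2)
o(z) = -12 + 20*z (o(z) = ((4*z + z) - 3)*4 = (5*z - 3)*4 = (-3 + 5*z)*4 = -12 + 20*z)
(o(B(5))*(5*4))*18 = ((-12 + 20*(2*5**2))*(5*4))*18 = ((-12 + 20*(2*25))*20)*18 = ((-12 + 20*50)*20)*18 = ((-12 + 1000)*20)*18 = (988*20)*18 = 19760*18 = 355680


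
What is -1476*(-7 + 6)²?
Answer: -1476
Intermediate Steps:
-1476*(-7 + 6)² = -1476*(-1)² = -1476*1 = -1476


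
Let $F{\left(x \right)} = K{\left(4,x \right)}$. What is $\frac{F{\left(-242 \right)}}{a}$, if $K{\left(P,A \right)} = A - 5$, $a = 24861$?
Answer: $- \frac{247}{24861} \approx -0.0099352$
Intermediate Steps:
$K{\left(P,A \right)} = -5 + A$ ($K{\left(P,A \right)} = A - 5 = -5 + A$)
$F{\left(x \right)} = -5 + x$
$\frac{F{\left(-242 \right)}}{a} = \frac{-5 - 242}{24861} = \left(-247\right) \frac{1}{24861} = - \frac{247}{24861}$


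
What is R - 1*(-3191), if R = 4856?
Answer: 8047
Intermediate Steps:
R - 1*(-3191) = 4856 - 1*(-3191) = 4856 + 3191 = 8047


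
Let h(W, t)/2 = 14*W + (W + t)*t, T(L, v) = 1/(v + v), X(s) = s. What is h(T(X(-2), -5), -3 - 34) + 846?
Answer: 17943/5 ≈ 3588.6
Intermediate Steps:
T(L, v) = 1/(2*v)
h(W, t) = 28*W + 2*t*(W + t) (h(W, t) = 2*(14*W + (W + t)*t) = 2*(14*W + t*(W + t)) = 28*W + 2*t*(W + t))
h(T(X(-2), -5), -3 - 34) + 846 = (2*(-3 - 34)² + 28*((½)/(-5)) + 2*((½)/(-5))*(-3 - 34)) + 846 = (2*(-37)² + 28*((½)*(-⅕)) + 2*((½)*(-⅕))*(-37)) + 846 = (2*1369 + 28*(-⅒) + 2*(-⅒)*(-37)) + 846 = (2738 - 14/5 + 37/5) + 846 = 13713/5 + 846 = 17943/5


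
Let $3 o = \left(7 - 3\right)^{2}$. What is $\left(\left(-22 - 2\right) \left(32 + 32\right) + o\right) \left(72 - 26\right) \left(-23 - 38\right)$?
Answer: $\frac{12885152}{3} \approx 4.295 \cdot 10^{6}$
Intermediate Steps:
$o = \frac{16}{3}$ ($o = \frac{\left(7 - 3\right)^{2}}{3} = \frac{4^{2}}{3} = \frac{1}{3} \cdot 16 = \frac{16}{3} \approx 5.3333$)
$\left(\left(-22 - 2\right) \left(32 + 32\right) + o\right) \left(72 - 26\right) \left(-23 - 38\right) = \left(\left(-22 - 2\right) \left(32 + 32\right) + \frac{16}{3}\right) \left(72 - 26\right) \left(-23 - 38\right) = \left(\left(-24\right) 64 + \frac{16}{3}\right) 46 \left(-61\right) = \left(-1536 + \frac{16}{3}\right) \left(-2806\right) = \left(- \frac{4592}{3}\right) \left(-2806\right) = \frac{12885152}{3}$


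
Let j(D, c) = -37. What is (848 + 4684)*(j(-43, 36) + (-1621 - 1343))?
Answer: -16601532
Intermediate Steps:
(848 + 4684)*(j(-43, 36) + (-1621 - 1343)) = (848 + 4684)*(-37 + (-1621 - 1343)) = 5532*(-37 - 2964) = 5532*(-3001) = -16601532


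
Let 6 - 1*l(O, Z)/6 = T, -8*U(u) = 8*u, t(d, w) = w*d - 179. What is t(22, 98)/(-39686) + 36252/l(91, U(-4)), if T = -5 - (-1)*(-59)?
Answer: 119822211/1389010 ≈ 86.264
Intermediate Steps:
t(d, w) = -179 + d*w (t(d, w) = d*w - 179 = -179 + d*w)
T = -64 (T = -5 - 1*59 = -5 - 59 = -64)
U(u) = -u
l(O, Z) = 420 (l(O, Z) = 36 - 6*(-64) = 36 + 384 = 420)
t(22, 98)/(-39686) + 36252/l(91, U(-4)) = (-179 + 22*98)/(-39686) + 36252/420 = (-179 + 2156)*(-1/39686) + 36252*(1/420) = 1977*(-1/39686) + 3021/35 = -1977/39686 + 3021/35 = 119822211/1389010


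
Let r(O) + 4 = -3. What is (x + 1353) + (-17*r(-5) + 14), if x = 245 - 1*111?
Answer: 1620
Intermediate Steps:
r(O) = -7 (r(O) = -4 - 3 = -7)
x = 134 (x = 245 - 111 = 134)
(x + 1353) + (-17*r(-5) + 14) = (134 + 1353) + (-17*(-7) + 14) = 1487 + (119 + 14) = 1487 + 133 = 1620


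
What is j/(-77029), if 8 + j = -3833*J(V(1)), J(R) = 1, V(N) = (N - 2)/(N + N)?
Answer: 3841/77029 ≈ 0.049864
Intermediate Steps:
V(N) = (-2 + N)/(2*N) (V(N) = (-2 + N)/((2*N)) = (-2 + N)*(1/(2*N)) = (-2 + N)/(2*N))
j = -3841 (j = -8 - 3833*1 = -8 - 3833 = -3841)
j/(-77029) = -3841/(-77029) = -3841*(-1/77029) = 3841/77029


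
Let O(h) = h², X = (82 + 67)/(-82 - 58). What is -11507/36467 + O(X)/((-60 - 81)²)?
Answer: -4483095469333/14210008369200 ≈ -0.31549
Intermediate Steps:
X = -149/140 (X = 149/(-140) = 149*(-1/140) = -149/140 ≈ -1.0643)
-11507/36467 + O(X)/((-60 - 81)²) = -11507/36467 + (-149/140)²/((-60 - 81)²) = -11507*1/36467 + 22201/(19600*((-141)²)) = -11507/36467 + (22201/19600)/19881 = -11507/36467 + (22201/19600)*(1/19881) = -11507/36467 + 22201/389667600 = -4483095469333/14210008369200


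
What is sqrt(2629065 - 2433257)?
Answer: 4*sqrt(12238) ≈ 442.50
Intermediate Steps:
sqrt(2629065 - 2433257) = sqrt(195808) = 4*sqrt(12238)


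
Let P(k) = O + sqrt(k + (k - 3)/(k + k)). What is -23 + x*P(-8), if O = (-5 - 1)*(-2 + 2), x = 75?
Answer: -23 + 225*I*sqrt(13)/4 ≈ -23.0 + 202.81*I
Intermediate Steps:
O = 0 (O = -6*0 = 0)
P(k) = sqrt(k + (-3 + k)/(2*k)) (P(k) = 0 + sqrt(k + (k - 3)/(k + k)) = 0 + sqrt(k + (-3 + k)/((2*k))) = 0 + sqrt(k + (-3 + k)*(1/(2*k))) = 0 + sqrt(k + (-3 + k)/(2*k)) = sqrt(k + (-3 + k)/(2*k)))
-23 + x*P(-8) = -23 + 75*(sqrt(2 - 6/(-8) + 4*(-8))/2) = -23 + 75*(sqrt(2 - 6*(-1/8) - 32)/2) = -23 + 75*(sqrt(2 + 3/4 - 32)/2) = -23 + 75*(sqrt(-117/4)/2) = -23 + 75*((3*I*sqrt(13)/2)/2) = -23 + 75*(3*I*sqrt(13)/4) = -23 + 225*I*sqrt(13)/4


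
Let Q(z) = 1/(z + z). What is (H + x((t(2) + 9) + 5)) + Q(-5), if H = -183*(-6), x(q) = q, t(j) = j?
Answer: 11139/10 ≈ 1113.9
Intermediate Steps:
Q(z) = 1/(2*z)
H = 1098
(H + x((t(2) + 9) + 5)) + Q(-5) = (1098 + ((2 + 9) + 5)) + (1/2)/(-5) = (1098 + (11 + 5)) + (1/2)*(-1/5) = (1098 + 16) - 1/10 = 1114 - 1/10 = 11139/10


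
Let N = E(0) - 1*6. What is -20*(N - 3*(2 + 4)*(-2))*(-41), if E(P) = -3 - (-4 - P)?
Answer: 25420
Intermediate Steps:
E(P) = 1 + P (E(P) = -3 + (4 + P) = 1 + P)
N = -5 (N = (1 + 0) - 1*6 = 1 - 6 = -5)
-20*(N - 3*(2 + 4)*(-2))*(-41) = -20*(-5 - 3*(2 + 4)*(-2))*(-41) = -20*(-5 - 18*(-2))*(-41) = -20*(-5 - 3*(-12))*(-41) = -20*(-5 + 36)*(-41) = -20*31*(-41) = -620*(-41) = 25420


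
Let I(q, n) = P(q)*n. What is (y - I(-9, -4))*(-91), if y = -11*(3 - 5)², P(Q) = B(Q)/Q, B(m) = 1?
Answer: 36400/9 ≈ 4044.4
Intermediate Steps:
P(Q) = 1/Q
I(q, n) = n/q
y = -44 (y = -11*(-2)² = -11*4 = -44)
(y - I(-9, -4))*(-91) = (-44 - (-4)/(-9))*(-91) = (-44 - (-4)*(-1)/9)*(-91) = (-44 - 1*4/9)*(-91) = (-44 - 4/9)*(-91) = -400/9*(-91) = 36400/9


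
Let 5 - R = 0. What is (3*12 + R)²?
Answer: 1681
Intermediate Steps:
R = 5 (R = 5 - 1*0 = 5 + 0 = 5)
(3*12 + R)² = (3*12 + 5)² = (36 + 5)² = 41² = 1681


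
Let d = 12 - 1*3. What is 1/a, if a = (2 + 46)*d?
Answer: 1/432 ≈ 0.0023148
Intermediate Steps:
d = 9 (d = 12 - 3 = 9)
a = 432 (a = (2 + 46)*9 = 48*9 = 432)
1/a = 1/432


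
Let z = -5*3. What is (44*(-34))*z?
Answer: 22440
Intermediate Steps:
z = -15 (z = -1*15 = -15)
(44*(-34))*z = (44*(-34))*(-15) = -1496*(-15) = 22440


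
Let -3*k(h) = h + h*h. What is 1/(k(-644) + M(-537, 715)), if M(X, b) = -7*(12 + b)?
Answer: -3/429359 ≈ -6.9872e-6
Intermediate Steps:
k(h) = -h/3 - h²/3 (k(h) = -(h + h*h)/3 = -(h + h²)/3 = -h/3 - h²/3)
M(X, b) = -84 - 7*b
1/(k(-644) + M(-537, 715)) = 1/(-⅓*(-644)*(1 - 644) + (-84 - 7*715)) = 1/(-⅓*(-644)*(-643) + (-84 - 5005)) = 1/(-414092/3 - 5089) = 1/(-429359/3) = -3/429359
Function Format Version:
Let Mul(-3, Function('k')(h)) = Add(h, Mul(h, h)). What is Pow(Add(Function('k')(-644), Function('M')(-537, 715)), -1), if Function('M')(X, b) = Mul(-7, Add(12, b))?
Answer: Rational(-3, 429359) ≈ -6.9872e-6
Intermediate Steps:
Function('k')(h) = Add(Mul(Rational(-1, 3), h), Mul(Rational(-1, 3), Pow(h, 2))) (Function('k')(h) = Mul(Rational(-1, 3), Add(h, Mul(h, h))) = Mul(Rational(-1, 3), Add(h, Pow(h, 2))) = Add(Mul(Rational(-1, 3), h), Mul(Rational(-1, 3), Pow(h, 2))))
Function('M')(X, b) = Add(-84, Mul(-7, b))
Pow(Add(Function('k')(-644), Function('M')(-537, 715)), -1) = Pow(Add(Mul(Rational(-1, 3), -644, Add(1, -644)), Add(-84, Mul(-7, 715))), -1) = Pow(Add(Mul(Rational(-1, 3), -644, -643), Add(-84, -5005)), -1) = Pow(Add(Rational(-414092, 3), -5089), -1) = Pow(Rational(-429359, 3), -1) = Rational(-3, 429359)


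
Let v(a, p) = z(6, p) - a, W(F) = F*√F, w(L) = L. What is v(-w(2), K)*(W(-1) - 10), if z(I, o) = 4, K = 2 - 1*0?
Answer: -60 - 6*I ≈ -60.0 - 6.0*I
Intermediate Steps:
K = 2 (K = 2 + 0 = 2)
W(F) = F^(3/2)
v(a, p) = 4 - a
v(-w(2), K)*(W(-1) - 10) = (4 - (-1)*2)*((-1)^(3/2) - 10) = (4 - 1*(-2))*(-I - 10) = (4 + 2)*(-10 - I) = 6*(-10 - I) = -60 - 6*I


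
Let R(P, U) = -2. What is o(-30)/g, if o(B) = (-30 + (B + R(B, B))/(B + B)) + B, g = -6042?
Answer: 446/45315 ≈ 0.0098422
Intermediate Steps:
o(B) = -30 + B + (-2 + B)/(2*B) (o(B) = (-30 + (B - 2)/(B + B)) + B = (-30 + (-2 + B)/((2*B))) + B = (-30 + (-2 + B)*(1/(2*B))) + B = (-30 + (-2 + B)/(2*B)) + B = -30 + B + (-2 + B)/(2*B))
o(-30)/g = (-59/2 - 30 - 1/(-30))/(-6042) = (-59/2 - 30 - 1*(-1/30))*(-1/6042) = (-59/2 - 30 + 1/30)*(-1/6042) = -892/15*(-1/6042) = 446/45315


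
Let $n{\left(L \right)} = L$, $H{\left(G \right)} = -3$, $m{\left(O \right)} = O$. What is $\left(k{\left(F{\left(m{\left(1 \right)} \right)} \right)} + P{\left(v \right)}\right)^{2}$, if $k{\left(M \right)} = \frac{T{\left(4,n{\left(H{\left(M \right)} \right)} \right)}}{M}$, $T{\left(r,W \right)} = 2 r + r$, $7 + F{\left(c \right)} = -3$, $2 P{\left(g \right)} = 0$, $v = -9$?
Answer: $\frac{36}{25} \approx 1.44$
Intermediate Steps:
$P{\left(g \right)} = 0$ ($P{\left(g \right)} = \frac{1}{2} \cdot 0 = 0$)
$F{\left(c \right)} = -10$ ($F{\left(c \right)} = -7 - 3 = -10$)
$T{\left(r,W \right)} = 3 r$
$k{\left(M \right)} = \frac{12}{M}$ ($k{\left(M \right)} = \frac{3 \cdot 4}{M} = \frac{12}{M}$)
$\left(k{\left(F{\left(m{\left(1 \right)} \right)} \right)} + P{\left(v \right)}\right)^{2} = \left(\frac{12}{-10} + 0\right)^{2} = \left(12 \left(- \frac{1}{10}\right) + 0\right)^{2} = \left(- \frac{6}{5} + 0\right)^{2} = \left(- \frac{6}{5}\right)^{2} = \frac{36}{25}$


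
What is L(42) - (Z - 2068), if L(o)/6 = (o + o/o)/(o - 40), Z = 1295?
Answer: 902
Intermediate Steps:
L(o) = 6*(1 + o)/(-40 + o) (L(o) = 6*((o + o/o)/(o - 40)) = 6*((o + 1)/(-40 + o)) = 6*((1 + o)/(-40 + o)) = 6*(1 + o)/(-40 + o))
L(42) - (Z - 2068) = 6*(1 + 42)/(-40 + 42) - (1295 - 2068) = 6*43/2 - 1*(-773) = 6*(1/2)*43 + 773 = 129 + 773 = 902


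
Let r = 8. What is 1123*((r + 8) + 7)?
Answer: 25829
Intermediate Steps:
1123*((r + 8) + 7) = 1123*((8 + 8) + 7) = 1123*(16 + 7) = 1123*23 = 25829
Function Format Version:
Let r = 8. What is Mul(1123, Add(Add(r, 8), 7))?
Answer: 25829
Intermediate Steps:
Mul(1123, Add(Add(r, 8), 7)) = Mul(1123, Add(Add(8, 8), 7)) = Mul(1123, Add(16, 7)) = Mul(1123, 23) = 25829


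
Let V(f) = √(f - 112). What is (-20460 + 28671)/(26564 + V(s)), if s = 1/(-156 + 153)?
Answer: 654351012/2116938625 - 8211*I*√1011/2116938625 ≈ 0.3091 - 0.00012333*I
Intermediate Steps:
s = -⅓ (s = 1/(-3) = -⅓ ≈ -0.33333)
V(f) = √(-112 + f)
(-20460 + 28671)/(26564 + V(s)) = (-20460 + 28671)/(26564 + √(-112 - ⅓)) = 8211/(26564 + √(-337/3)) = 8211/(26564 + I*√1011/3)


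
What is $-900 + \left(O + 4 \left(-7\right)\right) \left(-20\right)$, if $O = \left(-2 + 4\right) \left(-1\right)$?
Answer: $-300$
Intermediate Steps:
$O = -2$ ($O = 2 \left(-1\right) = -2$)
$-900 + \left(O + 4 \left(-7\right)\right) \left(-20\right) = -900 + \left(-2 + 4 \left(-7\right)\right) \left(-20\right) = -900 + \left(-2 - 28\right) \left(-20\right) = -900 - -600 = -900 + 600 = -300$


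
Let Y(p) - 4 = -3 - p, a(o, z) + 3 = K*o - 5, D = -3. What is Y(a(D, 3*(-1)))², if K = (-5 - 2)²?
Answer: 24336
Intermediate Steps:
K = 49 (K = (-7)² = 49)
a(o, z) = -8 + 49*o (a(o, z) = -3 + (49*o - 5) = -3 + (-5 + 49*o) = -8 + 49*o)
Y(p) = 1 - p (Y(p) = 4 + (-3 - p) = 1 - p)
Y(a(D, 3*(-1)))² = (1 - (-8 + 49*(-3)))² = (1 - (-8 - 147))² = (1 - 1*(-155))² = (1 + 155)² = 156² = 24336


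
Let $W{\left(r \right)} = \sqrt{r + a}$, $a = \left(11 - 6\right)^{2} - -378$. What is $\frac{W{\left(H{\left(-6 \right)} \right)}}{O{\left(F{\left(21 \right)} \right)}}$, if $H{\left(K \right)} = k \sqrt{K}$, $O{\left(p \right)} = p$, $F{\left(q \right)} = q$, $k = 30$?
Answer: $\frac{\sqrt{403 + 30 i \sqrt{6}}}{21} \approx 0.95988 + 0.086798 i$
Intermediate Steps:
$a = 403$ ($a = 5^{2} + 378 = 25 + 378 = 403$)
$H{\left(K \right)} = 30 \sqrt{K}$
$W{\left(r \right)} = \sqrt{403 + r}$ ($W{\left(r \right)} = \sqrt{r + 403} = \sqrt{403 + r}$)
$\frac{W{\left(H{\left(-6 \right)} \right)}}{O{\left(F{\left(21 \right)} \right)}} = \frac{\sqrt{403 + 30 \sqrt{-6}}}{21} = \sqrt{403 + 30 i \sqrt{6}} \cdot \frac{1}{21} = \frac{\sqrt{403 + 30 i \sqrt{6}}}{21}$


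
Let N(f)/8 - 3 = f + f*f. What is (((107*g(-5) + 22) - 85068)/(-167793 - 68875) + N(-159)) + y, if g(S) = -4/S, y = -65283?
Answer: 80299889791/591670 ≈ 1.3572e+5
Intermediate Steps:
N(f) = 24 + 8*f + 8*f**2 (N(f) = 24 + 8*(f + f*f) = 24 + 8*(f + f**2) = 24 + (8*f + 8*f**2) = 24 + 8*f + 8*f**2)
(((107*g(-5) + 22) - 85068)/(-167793 - 68875) + N(-159)) + y = (((107*(-4/(-5)) + 22) - 85068)/(-167793 - 68875) + (24 + 8*(-159) + 8*(-159)**2)) - 65283 = (((107*(-4*(-1/5)) + 22) - 85068)/(-236668) + (24 - 1272 + 8*25281)) - 65283 = (((107*(4/5) + 22) - 85068)*(-1/236668) + (24 - 1272 + 202248)) - 65283 = (((428/5 + 22) - 85068)*(-1/236668) + 201000) - 65283 = ((538/5 - 85068)*(-1/236668) + 201000) - 65283 = (-424802/5*(-1/236668) + 201000) - 65283 = (212401/591670 + 201000) - 65283 = 118925882401/591670 - 65283 = 80299889791/591670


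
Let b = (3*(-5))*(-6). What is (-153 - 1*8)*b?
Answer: -14490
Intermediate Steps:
b = 90 (b = -15*(-6) = 90)
(-153 - 1*8)*b = (-153 - 1*8)*90 = (-153 - 8)*90 = -161*90 = -14490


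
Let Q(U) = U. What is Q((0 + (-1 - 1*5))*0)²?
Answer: 0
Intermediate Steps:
Q((0 + (-1 - 1*5))*0)² = ((0 + (-1 - 1*5))*0)² = ((0 + (-1 - 5))*0)² = ((0 - 6)*0)² = (-6*0)² = 0² = 0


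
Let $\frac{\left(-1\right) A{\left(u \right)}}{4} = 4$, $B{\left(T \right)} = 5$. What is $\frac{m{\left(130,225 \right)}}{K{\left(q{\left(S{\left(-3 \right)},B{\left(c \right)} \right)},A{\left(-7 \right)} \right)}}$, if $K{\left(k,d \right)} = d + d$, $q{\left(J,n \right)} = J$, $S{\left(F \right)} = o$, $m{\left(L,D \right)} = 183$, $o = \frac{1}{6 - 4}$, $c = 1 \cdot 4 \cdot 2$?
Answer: $- \frac{183}{32} \approx -5.7188$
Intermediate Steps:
$c = 8$ ($c = 4 \cdot 2 = 8$)
$o = \frac{1}{2} \approx 0.5$
$S{\left(F \right)} = \frac{1}{2}$
$A{\left(u \right)} = -16$ ($A{\left(u \right)} = \left(-4\right) 4 = -16$)
$K{\left(k,d \right)} = 2 d$
$\frac{m{\left(130,225 \right)}}{K{\left(q{\left(S{\left(-3 \right)},B{\left(c \right)} \right)},A{\left(-7 \right)} \right)}} = \frac{183}{2 \left(-16\right)} = \frac{183}{-32} = 183 \left(- \frac{1}{32}\right) = - \frac{183}{32}$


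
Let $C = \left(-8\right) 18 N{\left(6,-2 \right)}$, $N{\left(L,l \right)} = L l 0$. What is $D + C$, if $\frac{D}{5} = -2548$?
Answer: $-12740$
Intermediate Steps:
$N{\left(L,l \right)} = 0$
$D = -12740$ ($D = 5 \left(-2548\right) = -12740$)
$C = 0$ ($C = \left(-8\right) 18 \cdot 0 = \left(-144\right) 0 = 0$)
$D + C = -12740 + 0 = -12740$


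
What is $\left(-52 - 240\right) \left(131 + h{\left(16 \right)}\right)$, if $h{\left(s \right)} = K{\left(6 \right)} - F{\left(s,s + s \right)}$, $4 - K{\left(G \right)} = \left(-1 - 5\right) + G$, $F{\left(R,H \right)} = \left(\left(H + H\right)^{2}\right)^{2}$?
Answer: $4898907652$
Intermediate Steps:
$F{\left(R,H \right)} = 16 H^{4}$ ($F{\left(R,H \right)} = \left(\left(2 H\right)^{2}\right)^{2} = \left(4 H^{2}\right)^{2} = 16 H^{4}$)
$K{\left(G \right)} = 10 - G$ ($K{\left(G \right)} = 4 - \left(\left(-1 - 5\right) + G\right) = 4 - \left(-6 + G\right) = 10 - G$)
$h{\left(s \right)} = 4 - 256 s^{4}$ ($h{\left(s \right)} = \left(10 - 6\right) - 16 \left(s + s\right)^{4} = \left(10 - 6\right) - 16 \left(2 s\right)^{4} = 4 - 16 \cdot 16 s^{4} = 4 - 256 s^{4}$)
$\left(-52 - 240\right) \left(131 + h{\left(16 \right)}\right) = \left(-52 - 240\right) \left(131 + \left(4 - 256 \cdot 16^{4}\right)\right) = - 292 \left(131 + \left(4 - 16777216\right)\right) = - 292 \left(131 - 16777212\right) = \left(-292\right) \left(-16777081\right) = 4898907652$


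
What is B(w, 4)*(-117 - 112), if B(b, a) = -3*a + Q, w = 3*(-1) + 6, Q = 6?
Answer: 1374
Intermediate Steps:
w = 3 (w = -3 + 6 = 3)
B(b, a) = 6 - 3*a (B(b, a) = -3*a + 6 = 6 - 3*a)
B(w, 4)*(-117 - 112) = (6 - 3*4)*(-117 - 112) = (6 - 12)*(-229) = -6*(-229) = 1374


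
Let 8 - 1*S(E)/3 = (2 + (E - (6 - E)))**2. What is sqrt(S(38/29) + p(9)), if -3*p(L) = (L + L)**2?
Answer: 2*I*sqrt(18861)/29 ≈ 9.4714*I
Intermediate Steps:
p(L) = -4*L**2/3 (p(L) = -(L + L)**2/3 = -4*L**2/3)
S(E) = 24 - 3*(-4 + 2*E)**2 (S(E) = 24 - 3*(2 + (E - (6 - E)))**2 = 24 - 3*(2 + (E + (-6 + E)))**2 = 24 - 3*(2 + (-6 + 2*E))**2 = 24 - 3*(-4 + 2*E)**2)
sqrt(S(38/29) + p(9)) = sqrt((24 - 12*(-2 + 38/29)**2) - 4/3*9**2) = sqrt((24 - 12*(-2 + 38*(1/29))**2) - 4/3*81) = sqrt((24 - 12*(-2 + 38/29)**2) - 108) = sqrt((24 - 12*(-20/29)**2) - 108) = sqrt((24 - 12*400/841) - 108) = sqrt((24 - 4800/841) - 108) = sqrt(15384/841 - 108) = sqrt(-75444/841) = 2*I*sqrt(18861)/29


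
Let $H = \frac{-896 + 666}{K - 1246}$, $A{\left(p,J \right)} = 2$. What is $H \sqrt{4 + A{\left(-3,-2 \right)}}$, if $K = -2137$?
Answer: $\frac{230 \sqrt{6}}{3383} \approx 0.16653$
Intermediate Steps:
$H = \frac{230}{3383}$ ($H = \frac{-896 + 666}{-2137 - 1246} = - \frac{230}{-3383} = \left(-230\right) \left(- \frac{1}{3383}\right) = \frac{230}{3383} \approx 0.067987$)
$H \sqrt{4 + A{\left(-3,-2 \right)}} = \frac{230 \sqrt{4 + 2}}{3383} = \frac{230 \sqrt{6}}{3383}$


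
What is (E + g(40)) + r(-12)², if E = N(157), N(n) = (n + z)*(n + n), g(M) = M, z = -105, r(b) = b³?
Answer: 3002352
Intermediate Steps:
N(n) = 2*n*(-105 + n) (N(n) = (n - 105)*(n + n) = (-105 + n)*(2*n) = 2*n*(-105 + n))
E = 16328 (E = 2*157*(-105 + 157) = 2*157*52 = 16328)
(E + g(40)) + r(-12)² = (16328 + 40) + ((-12)³)² = 16368 + (-1728)² = 16368 + 2985984 = 3002352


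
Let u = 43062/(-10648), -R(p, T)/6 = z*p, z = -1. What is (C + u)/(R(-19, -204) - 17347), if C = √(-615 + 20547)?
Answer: 21531/92962364 - 2*√4983/17461 ≈ -0.0078539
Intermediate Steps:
R(p, T) = 6*p (R(p, T) = -(-6)*p = 6*p)
C = 2*√4983 (C = √19932 = 2*√4983 ≈ 141.18)
u = -21531/5324 (u = 43062*(-1/10648) = -21531/5324 ≈ -4.0441)
(C + u)/(R(-19, -204) - 17347) = (2*√4983 - 21531/5324)/(6*(-19) - 17347) = (-21531/5324 + 2*√4983)/(-114 - 17347) = (-21531/5324 + 2*√4983)/(-17461) = (-21531/5324 + 2*√4983)*(-1/17461) = 21531/92962364 - 2*√4983/17461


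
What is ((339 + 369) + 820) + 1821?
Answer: 3349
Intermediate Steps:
((339 + 369) + 820) + 1821 = (708 + 820) + 1821 = 1528 + 1821 = 3349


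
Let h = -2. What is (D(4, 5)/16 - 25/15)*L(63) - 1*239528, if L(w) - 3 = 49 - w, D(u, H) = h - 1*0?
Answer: -5748199/24 ≈ -2.3951e+5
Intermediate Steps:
D(u, H) = -2 (D(u, H) = -2 - 1*0 = -2 + 0 = -2)
L(w) = 52 - w (L(w) = 3 + (49 - w) = 52 - w)
(D(4, 5)/16 - 25/15)*L(63) - 1*239528 = (-2/16 - 25/15)*(52 - 1*63) - 1*239528 = (-2*1/16 - 25*1/15)*(52 - 63) - 239528 = (-⅛ - 5/3)*(-11) - 239528 = -43/24*(-11) - 239528 = 473/24 - 239528 = -5748199/24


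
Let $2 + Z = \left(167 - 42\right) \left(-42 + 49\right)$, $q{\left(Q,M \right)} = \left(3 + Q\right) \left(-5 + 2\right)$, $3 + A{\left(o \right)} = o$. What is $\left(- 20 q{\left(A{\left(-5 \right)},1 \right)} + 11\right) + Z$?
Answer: $584$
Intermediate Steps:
$A{\left(o \right)} = -3 + o$
$q{\left(Q,M \right)} = -9 - 3 Q$ ($q{\left(Q,M \right)} = \left(3 + Q\right) \left(-3\right) = -9 - 3 Q$)
$Z = 873$ ($Z = -2 + \left(167 - 42\right) \left(-42 + 49\right) = -2 + \left(167 - 42\right) 7 = -2 + 125 \cdot 7 = -2 + 875 = 873$)
$\left(- 20 q{\left(A{\left(-5 \right)},1 \right)} + 11\right) + Z = \left(- 20 \left(-9 - 3 \left(-3 - 5\right)\right) + 11\right) + 873 = \left(- 20 \left(-9 - -24\right) + 11\right) + 873 = \left(- 20 \left(-9 + 24\right) + 11\right) + 873 = \left(\left(-20\right) 15 + 11\right) + 873 = \left(-300 + 11\right) + 873 = -289 + 873 = 584$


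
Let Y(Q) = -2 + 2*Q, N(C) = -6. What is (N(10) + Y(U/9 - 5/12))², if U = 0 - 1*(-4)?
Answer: 20449/324 ≈ 63.114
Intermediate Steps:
U = 4 (U = 0 + 4 = 4)
(N(10) + Y(U/9 - 5/12))² = (-6 + (-2 + 2*(4/9 - 5/12)))² = (-6 + (-2 + 2*(1/36)))² = (-6 + (-2 + 1/18))² = (-6 - 35/18)² = (-143/18)² = 20449/324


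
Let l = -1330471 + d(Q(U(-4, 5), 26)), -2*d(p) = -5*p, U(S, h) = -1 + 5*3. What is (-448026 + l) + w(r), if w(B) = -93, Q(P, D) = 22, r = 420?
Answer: -1778535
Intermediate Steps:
U(S, h) = 14 (U(S, h) = -1 + 15 = 14)
d(p) = 5*p/2 (d(p) = -(-5)*p/2 = 5*p/2)
l = -1330416 (l = -1330471 + (5/2)*22 = -1330471 + 55 = -1330416)
(-448026 + l) + w(r) = (-448026 - 1330416) - 93 = -1778442 - 93 = -1778535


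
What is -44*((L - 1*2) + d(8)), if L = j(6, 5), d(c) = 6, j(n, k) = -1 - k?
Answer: 88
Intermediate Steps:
L = -6 (L = -1 - 1*5 = -1 - 5 = -6)
-44*((L - 1*2) + d(8)) = -44*((-6 - 1*2) + 6) = -44*((-6 - 2) + 6) = -44*(-8 + 6) = -44*(-2) = 88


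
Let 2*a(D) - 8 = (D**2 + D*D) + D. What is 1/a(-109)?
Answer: 2/23661 ≈ 8.4527e-5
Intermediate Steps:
a(D) = 4 + D**2 + D/2 (a(D) = 4 + ((D**2 + D*D) + D)/2 = 4 + ((D**2 + D**2) + D)/2 = 4 + (2*D**2 + D)/2 = 4 + (D + 2*D**2)/2 = 4 + (D**2 + D/2) = 4 + D**2 + D/2)
1/a(-109) = 1/(4 + (-109)**2 + (1/2)*(-109)) = 1/(4 + 11881 - 109/2) = 1/(23661/2) = 2/23661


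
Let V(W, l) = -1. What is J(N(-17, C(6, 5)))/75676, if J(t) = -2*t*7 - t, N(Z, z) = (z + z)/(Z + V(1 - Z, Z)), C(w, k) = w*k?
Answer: 25/37838 ≈ 0.00066071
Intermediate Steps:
C(w, k) = k*w
N(Z, z) = 2*z/(-1 + Z) (N(Z, z) = (z + z)/(Z - 1) = (2*z)/(-1 + Z) = 2*z/(-1 + Z))
J(t) = -15*t (J(t) = -14*t - t = -15*t)
J(N(-17, C(6, 5)))/75676 = -30*5*6/(-1 - 17)/75676 = -30*30/(-18)*(1/75676) = -30*30*(-1)/18*(1/75676) = -15*(-10/3)*(1/75676) = 50*(1/75676) = 25/37838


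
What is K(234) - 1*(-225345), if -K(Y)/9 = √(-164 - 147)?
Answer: 225345 - 9*I*√311 ≈ 2.2535e+5 - 158.72*I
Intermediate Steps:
K(Y) = -9*I*√311 (K(Y) = -9*√(-164 - 147) = -9*I*√311)
K(234) - 1*(-225345) = -9*I*√311 - 1*(-225345) = -9*I*√311 + 225345 = 225345 - 9*I*√311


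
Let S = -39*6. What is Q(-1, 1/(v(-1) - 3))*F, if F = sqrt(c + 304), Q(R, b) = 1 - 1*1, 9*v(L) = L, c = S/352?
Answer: 0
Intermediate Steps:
S = -234
c = -117/176 (c = -234/352 = -234*1/352 = -117/176 ≈ -0.66477)
v(L) = L/9
Q(R, b) = 0 (Q(R, b) = 1 - 1 = 0)
F = sqrt(587257)/44 (F = sqrt(-117/176 + 304) = sqrt(53387/176) = sqrt(587257)/44 ≈ 17.417)
Q(-1, 1/(v(-1) - 3))*F = 0*(sqrt(587257)/44) = 0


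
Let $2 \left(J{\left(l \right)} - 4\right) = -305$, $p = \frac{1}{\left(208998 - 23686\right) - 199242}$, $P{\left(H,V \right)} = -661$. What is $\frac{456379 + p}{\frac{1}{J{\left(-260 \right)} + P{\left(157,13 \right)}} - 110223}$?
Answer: $- \frac{10292564980311}{2485822973270} \approx -4.1405$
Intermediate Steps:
$p = - \frac{1}{13930}$ ($p = \frac{1}{\left(208998 - 23686\right) - 199242} = \frac{1}{185312 - 199242} = \frac{1}{-13930} = - \frac{1}{13930} \approx -7.1788 \cdot 10^{-5}$)
$J{\left(l \right)} = - \frac{297}{2}$ ($J{\left(l \right)} = 4 + \frac{1}{2} \left(-305\right) = 4 - \frac{305}{2} = - \frac{297}{2}$)
$\frac{456379 + p}{\frac{1}{J{\left(-260 \right)} + P{\left(157,13 \right)}} - 110223} = \frac{456379 - \frac{1}{13930}}{\frac{1}{- \frac{297}{2} - 661} - 110223} = \frac{6357359469}{13930 \left(\frac{1}{- \frac{1619}{2}} + \left(-140217 + 29994\right)\right)} = \frac{6357359469}{13930 \left(- \frac{2}{1619} - 110223\right)} = \frac{6357359469}{13930 \left(- \frac{178451039}{1619}\right)} = \frac{6357359469}{13930} \left(- \frac{1619}{178451039}\right) = - \frac{10292564980311}{2485822973270}$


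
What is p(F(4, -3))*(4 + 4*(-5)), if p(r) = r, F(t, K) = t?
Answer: -64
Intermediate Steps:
p(F(4, -3))*(4 + 4*(-5)) = 4*(4 + 4*(-5)) = 4*(4 - 20) = 4*(-16) = -64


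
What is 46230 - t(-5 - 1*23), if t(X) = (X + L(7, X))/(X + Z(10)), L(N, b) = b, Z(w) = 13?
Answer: 693394/15 ≈ 46226.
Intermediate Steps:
t(X) = 2*X/(13 + X) (t(X) = (X + X)/(X + 13) = (2*X)/(13 + X) = 2*X/(13 + X))
46230 - t(-5 - 1*23) = 46230 - 2*(-5 - 1*23)/(13 + (-5 - 1*23)) = 46230 - 2*(-5 - 23)/(13 + (-5 - 23)) = 46230 - 2*(-28)/(13 - 28) = 46230 - 2*(-28)/(-15) = 46230 - 2*(-28)*(-1)/15 = 46230 - 1*56/15 = 46230 - 56/15 = 693394/15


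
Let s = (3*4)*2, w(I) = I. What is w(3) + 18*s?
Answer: 435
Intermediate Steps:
s = 24 (s = 12*2 = 24)
w(3) + 18*s = 3 + 18*24 = 3 + 432 = 435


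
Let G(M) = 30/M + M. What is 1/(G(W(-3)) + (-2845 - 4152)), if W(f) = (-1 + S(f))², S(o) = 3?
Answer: -2/13971 ≈ -0.00014315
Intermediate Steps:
W(f) = 4 (W(f) = (-1 + 3)² = 2² = 4)
G(M) = M + 30/M
1/(G(W(-3)) + (-2845 - 4152)) = 1/((4 + 30/4) + (-2845 - 4152)) = 1/((4 + 30*(¼)) - 6997) = 1/((4 + 15/2) - 6997) = 1/(23/2 - 6997) = 1/(-13971/2) = -2/13971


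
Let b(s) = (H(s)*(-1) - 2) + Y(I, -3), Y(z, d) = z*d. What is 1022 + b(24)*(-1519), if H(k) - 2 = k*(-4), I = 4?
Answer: -120498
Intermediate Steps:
H(k) = 2 - 4*k (H(k) = 2 + k*(-4) = 2 - 4*k)
Y(z, d) = d*z
b(s) = -16 + 4*s (b(s) = ((2 - 4*s)*(-1) - 2) - 3*4 = ((-2 + 4*s) - 2) - 12 = (-4 + 4*s) - 12 = -16 + 4*s)
1022 + b(24)*(-1519) = 1022 + (-16 + 4*24)*(-1519) = 1022 + (-16 + 96)*(-1519) = 1022 + 80*(-1519) = 1022 - 121520 = -120498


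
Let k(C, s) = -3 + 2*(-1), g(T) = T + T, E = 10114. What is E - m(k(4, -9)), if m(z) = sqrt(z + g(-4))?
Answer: 10114 - I*sqrt(13) ≈ 10114.0 - 3.6056*I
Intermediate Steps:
g(T) = 2*T
k(C, s) = -5 (k(C, s) = -3 - 2 = -5)
m(z) = sqrt(-8 + z) (m(z) = sqrt(z + 2*(-4)) = sqrt(z - 8) = sqrt(-8 + z))
E - m(k(4, -9)) = 10114 - sqrt(-8 - 5) = 10114 - sqrt(-13) = 10114 - I*sqrt(13)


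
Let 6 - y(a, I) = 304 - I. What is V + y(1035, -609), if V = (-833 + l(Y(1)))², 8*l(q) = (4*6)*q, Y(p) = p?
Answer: 687993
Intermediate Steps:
y(a, I) = -298 + I (y(a, I) = 6 - (304 - I) = 6 + (-304 + I) = -298 + I)
l(q) = 3*q (l(q) = ((4*6)*q)/8 = (24*q)/8 = 3*q)
V = 688900 (V = (-833 + 3*1)² = (-833 + 3)² = (-830)² = 688900)
V + y(1035, -609) = 688900 + (-298 - 609) = 688900 - 907 = 687993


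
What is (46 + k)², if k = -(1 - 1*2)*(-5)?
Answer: 1681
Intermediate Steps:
k = -5 (k = -(1 - 2)*(-5) = -(-1)*(-5) = -1*5 = -5)
(46 + k)² = (46 - 5)² = 41² = 1681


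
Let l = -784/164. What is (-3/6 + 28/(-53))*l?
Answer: 10682/2173 ≈ 4.9158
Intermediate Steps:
l = -196/41 (l = -784*1/164 = -196/41 ≈ -4.7805)
(-3/6 + 28/(-53))*l = (-3/6 + 28/(-53))*(-196/41) = (-3*1/6 + 28*(-1/53))*(-196/41) = (-1/2 - 28/53)*(-196/41) = -109/106*(-196/41) = 10682/2173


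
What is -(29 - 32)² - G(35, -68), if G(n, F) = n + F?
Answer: 24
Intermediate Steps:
G(n, F) = F + n
-(29 - 32)² - G(35, -68) = -(29 - 32)² - (-68 + 35) = -1*(-3)² - 1*(-33) = -1*9 + 33 = -9 + 33 = 24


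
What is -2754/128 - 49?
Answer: -4513/64 ≈ -70.516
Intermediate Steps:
-2754/128 - 49 = -34*81/128 - 49 = -1377/64 - 49 = -4513/64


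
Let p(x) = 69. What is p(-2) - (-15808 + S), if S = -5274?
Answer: 21151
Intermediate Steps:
p(-2) - (-15808 + S) = 69 - (-15808 - 5274) = 69 - 1*(-21082) = 69 + 21082 = 21151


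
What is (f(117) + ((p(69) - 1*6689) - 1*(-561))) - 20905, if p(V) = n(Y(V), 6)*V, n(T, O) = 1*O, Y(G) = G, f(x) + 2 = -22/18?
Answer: -239600/9 ≈ -26622.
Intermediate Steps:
f(x) = -29/9 (f(x) = -2 - 22/18 = -2 - 22*1/18 = -2 - 11/9 = -29/9)
n(T, O) = O
p(V) = 6*V
(f(117) + ((p(69) - 1*6689) - 1*(-561))) - 20905 = (-29/9 + ((6*69 - 1*6689) - 1*(-561))) - 20905 = (-29/9 + ((414 - 6689) + 561)) - 20905 = (-29/9 + (-6275 + 561)) - 20905 = (-29/9 - 5714) - 20905 = -51455/9 - 20905 = -239600/9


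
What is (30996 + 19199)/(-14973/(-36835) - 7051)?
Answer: -1848932825/259708612 ≈ -7.1193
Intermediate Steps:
(30996 + 19199)/(-14973/(-36835) - 7051) = 50195/(-14973*(-1/36835) - 7051) = 50195/(14973/36835 - 7051) = 50195/(-259708612/36835) = 50195*(-36835/259708612) = -1848932825/259708612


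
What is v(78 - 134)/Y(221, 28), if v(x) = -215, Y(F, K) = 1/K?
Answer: -6020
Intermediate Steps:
v(78 - 134)/Y(221, 28) = -215/(1/28) = -215/1/28 = -215*28 = -6020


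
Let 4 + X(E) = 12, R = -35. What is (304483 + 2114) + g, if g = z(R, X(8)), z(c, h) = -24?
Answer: 306573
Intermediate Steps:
X(E) = 8 (X(E) = -4 + 12 = 8)
g = -24
(304483 + 2114) + g = (304483 + 2114) - 24 = 306597 - 24 = 306573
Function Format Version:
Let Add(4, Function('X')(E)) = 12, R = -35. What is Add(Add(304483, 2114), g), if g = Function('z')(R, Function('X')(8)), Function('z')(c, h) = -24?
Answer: 306573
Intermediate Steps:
Function('X')(E) = 8 (Function('X')(E) = Add(-4, 12) = 8)
g = -24
Add(Add(304483, 2114), g) = Add(Add(304483, 2114), -24) = Add(306597, -24) = 306573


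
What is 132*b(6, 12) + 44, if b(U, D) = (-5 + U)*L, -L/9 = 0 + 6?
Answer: -7084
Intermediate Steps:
L = -54 (L = -9*(0 + 6) = -9*6 = -54)
b(U, D) = 270 - 54*U (b(U, D) = (-5 + U)*(-54) = 270 - 54*U)
132*b(6, 12) + 44 = 132*(270 - 54*6) + 44 = 132*(270 - 324) + 44 = 132*(-54) + 44 = -7128 + 44 = -7084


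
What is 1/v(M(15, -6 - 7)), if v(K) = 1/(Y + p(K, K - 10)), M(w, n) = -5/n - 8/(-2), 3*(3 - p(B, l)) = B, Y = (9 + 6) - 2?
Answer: 189/13 ≈ 14.538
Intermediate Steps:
Y = 13 (Y = 15 - 2 = 13)
p(B, l) = 3 - B/3
M(w, n) = 4 - 5/n (M(w, n) = -5/n - 8*(-½) = -5/n + 4 = 4 - 5/n)
v(K) = 1/(16 - K/3) (v(K) = 1/(13 + (3 - K/3)) = 1/(16 - K/3))
1/v(M(15, -6 - 7)) = 1/(-3/(-48 + (4 - 5/(-6 - 7)))) = 1/(-3/(-48 + (4 - 5/(-13)))) = 1/(-3/(-48 + (4 - 5*(-1/13)))) = 1/(-3/(-48 + (4 + 5/13))) = 1/(-3/(-48 + 57/13)) = 1/(-3/(-567/13)) = 1/(-3*(-13/567)) = 1/(13/189) = 189/13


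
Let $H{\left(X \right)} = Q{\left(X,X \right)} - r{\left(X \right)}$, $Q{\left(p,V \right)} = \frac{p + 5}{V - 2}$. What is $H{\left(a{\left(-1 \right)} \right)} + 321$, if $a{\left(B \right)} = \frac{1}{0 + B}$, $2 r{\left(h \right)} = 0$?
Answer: $\frac{959}{3} \approx 319.67$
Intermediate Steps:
$Q{\left(p,V \right)} = \frac{5 + p}{-2 + V}$
$r{\left(h \right)} = 0$ ($r{\left(h \right)} = \frac{1}{2} \cdot 0 = 0$)
$a{\left(B \right)} = \frac{1}{B}$
$H{\left(X \right)} = \frac{5 + X}{-2 + X}$ ($H{\left(X \right)} = \frac{5 + X}{-2 + X} - 0 = \frac{5 + X}{-2 + X} + 0 = \frac{5 + X}{-2 + X}$)
$H{\left(a{\left(-1 \right)} \right)} + 321 = \frac{5 + \frac{1}{-1}}{-2 + \frac{1}{-1}} + 321 = \frac{5 - 1}{-2 - 1} + 321 = \frac{1}{-3} \cdot 4 + 321 = \left(- \frac{1}{3}\right) 4 + 321 = - \frac{4}{3} + 321 = \frac{959}{3}$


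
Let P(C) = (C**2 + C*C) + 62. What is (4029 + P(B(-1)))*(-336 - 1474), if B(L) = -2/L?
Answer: -7419190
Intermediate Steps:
P(C) = 62 + 2*C**2 (P(C) = (C**2 + C**2) + 62 = 2*C**2 + 62 = 62 + 2*C**2)
(4029 + P(B(-1)))*(-336 - 1474) = (4029 + (62 + 2*(-2/(-1))**2))*(-336 - 1474) = (4029 + (62 + 2*(-2*(-1))**2))*(-1810) = (4029 + (62 + 2*2**2))*(-1810) = (4029 + (62 + 2*4))*(-1810) = (4029 + (62 + 8))*(-1810) = (4029 + 70)*(-1810) = 4099*(-1810) = -7419190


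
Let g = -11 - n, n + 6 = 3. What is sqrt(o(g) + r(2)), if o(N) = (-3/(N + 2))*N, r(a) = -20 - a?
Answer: I*sqrt(26) ≈ 5.099*I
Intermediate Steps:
n = -3 (n = -6 + 3 = -3)
g = -8 (g = -11 - 1*(-3) = -11 + 3 = -8)
o(N) = -3*N/(2 + N) (o(N) = (-3/(2 + N))*N = -3*N/(2 + N))
sqrt(o(g) + r(2)) = sqrt(-3*(-8)/(2 - 8) + (-20 - 1*2)) = sqrt(-3*(-8)/(-6) + (-20 - 2)) = sqrt(-3*(-8)*(-1/6) - 22) = sqrt(-4 - 22) = sqrt(-26) = I*sqrt(26)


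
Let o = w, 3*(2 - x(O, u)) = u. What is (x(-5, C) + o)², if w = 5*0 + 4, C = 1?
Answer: 289/9 ≈ 32.111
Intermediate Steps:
x(O, u) = 2 - u/3
w = 4 (w = 0 + 4 = 4)
o = 4
(x(-5, C) + o)² = ((2 - ⅓*1) + 4)² = ((2 - ⅓) + 4)² = (5/3 + 4)² = (17/3)² = 289/9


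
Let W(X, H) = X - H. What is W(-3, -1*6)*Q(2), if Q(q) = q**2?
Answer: 12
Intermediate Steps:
W(-3, -1*6)*Q(2) = (-3 - (-1)*6)*2**2 = (-3 - 1*(-6))*4 = (-3 + 6)*4 = 3*4 = 12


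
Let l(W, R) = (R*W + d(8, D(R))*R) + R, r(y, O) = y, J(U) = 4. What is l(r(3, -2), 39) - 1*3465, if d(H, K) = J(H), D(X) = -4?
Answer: -3153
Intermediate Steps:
d(H, K) = 4
l(W, R) = 5*R + R*W (l(W, R) = (R*W + 4*R) + R = (4*R + R*W) + R = 5*R + R*W)
l(r(3, -2), 39) - 1*3465 = 39*(5 + 3) - 1*3465 = 39*8 - 3465 = 312 - 3465 = -3153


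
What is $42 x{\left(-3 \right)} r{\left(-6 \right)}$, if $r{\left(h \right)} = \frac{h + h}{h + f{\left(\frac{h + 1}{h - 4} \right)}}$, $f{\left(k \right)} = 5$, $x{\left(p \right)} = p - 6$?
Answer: $-4536$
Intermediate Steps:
$x{\left(p \right)} = -6 + p$ ($x{\left(p \right)} = p - 6 = -6 + p$)
$r{\left(h \right)} = \frac{2 h}{5 + h}$ ($r{\left(h \right)} = \frac{h + h}{h + 5} = \frac{2 h}{5 + h}$)
$42 x{\left(-3 \right)} r{\left(-6 \right)} = 42 \left(-6 - 3\right) 2 \left(-6\right) \frac{1}{5 - 6} = 42 \left(-9\right) 2 \left(-6\right) \frac{1}{-1} = - 378 \cdot 2 \left(-6\right) \left(-1\right) = \left(-378\right) 12 = -4536$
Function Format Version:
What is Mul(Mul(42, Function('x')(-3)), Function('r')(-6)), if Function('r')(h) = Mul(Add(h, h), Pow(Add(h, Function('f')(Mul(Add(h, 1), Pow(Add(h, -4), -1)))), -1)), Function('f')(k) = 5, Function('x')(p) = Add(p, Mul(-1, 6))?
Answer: -4536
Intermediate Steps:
Function('x')(p) = Add(-6, p) (Function('x')(p) = Add(p, -6) = Add(-6, p))
Function('r')(h) = Mul(2, h, Pow(Add(5, h), -1)) (Function('r')(h) = Mul(Add(h, h), Pow(Add(h, 5), -1)) = Mul(Mul(2, h), Pow(Add(5, h), -1)) = Mul(2, h, Pow(Add(5, h), -1)))
Mul(Mul(42, Function('x')(-3)), Function('r')(-6)) = Mul(Mul(42, Add(-6, -3)), Mul(2, -6, Pow(Add(5, -6), -1))) = Mul(Mul(42, -9), Mul(2, -6, Pow(-1, -1))) = Mul(-378, Mul(2, -6, -1)) = Mul(-378, 12) = -4536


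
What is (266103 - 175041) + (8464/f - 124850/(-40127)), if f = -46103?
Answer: 168467847150644/1849975081 ≈ 91065.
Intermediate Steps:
(266103 - 175041) + (8464/f - 124850/(-40127)) = (266103 - 175041) + (8464/(-46103) - 124850/(-40127)) = 91062 + (8464*(-1/46103) - 124850*(-1/40127)) = 91062 + (-8464/46103 + 124850/40127) = 91062 + 5416324622/1849975081 = 168467847150644/1849975081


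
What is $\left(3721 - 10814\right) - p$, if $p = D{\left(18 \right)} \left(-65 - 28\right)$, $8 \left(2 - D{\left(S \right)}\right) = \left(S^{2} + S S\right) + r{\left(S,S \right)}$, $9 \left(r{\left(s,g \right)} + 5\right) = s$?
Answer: $- \frac{115241}{8} \approx -14405.0$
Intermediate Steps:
$r{\left(s,g \right)} = -5 + \frac{s}{9}$
$D{\left(S \right)} = \frac{21}{8} - \frac{S^{2}}{4} - \frac{S}{72}$ ($D{\left(S \right)} = 2 - \frac{\left(S^{2} + S S\right) + \left(-5 + \frac{S}{9}\right)}{8} = 2 - \frac{\left(S^{2} + S^{2}\right) + \left(-5 + \frac{S}{9}\right)}{8} = 2 - \frac{2 S^{2} + \left(-5 + \frac{S}{9}\right)}{8} = 2 - \frac{-5 + 2 S^{2} + \frac{S}{9}}{8} = 2 - \left(- \frac{5}{8} + \frac{S^{2}}{4} + \frac{S}{72}\right) = \frac{21}{8} - \frac{S^{2}}{4} - \frac{S}{72}$)
$p = \frac{58497}{8}$ ($p = \left(\frac{21}{8} - \frac{18^{2}}{4} - \frac{1}{4}\right) \left(-65 - 28\right) = \left(\frac{21}{8} - 81 - \frac{1}{4}\right) \left(-93\right) = \left(- \frac{629}{8}\right) \left(-93\right) = \frac{58497}{8} \approx 7312.1$)
$\left(3721 - 10814\right) - p = \left(3721 - 10814\right) - \frac{58497}{8} = -7093 - \frac{58497}{8} = - \frac{115241}{8}$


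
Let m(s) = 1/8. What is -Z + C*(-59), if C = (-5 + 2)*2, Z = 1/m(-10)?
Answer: 346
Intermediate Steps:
m(s) = 1/8
Z = 8 (Z = 1/(1/8) = 8)
C = -6 (C = -3*2 = -6)
-Z + C*(-59) = -1*8 - 6*(-59) = -8 + 354 = 346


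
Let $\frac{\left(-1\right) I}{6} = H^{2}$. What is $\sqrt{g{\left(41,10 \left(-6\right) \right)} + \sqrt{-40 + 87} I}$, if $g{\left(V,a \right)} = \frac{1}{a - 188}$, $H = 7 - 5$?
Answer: $\frac{\sqrt{-62 - 369024 \sqrt{47}}}{124} \approx 12.827 i$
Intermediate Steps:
$H = 2$ ($H = 7 - 5 = 2$)
$g{\left(V,a \right)} = \frac{1}{-188 + a}$
$I = -24$ ($I = - 6 \cdot 2^{2} = \left(-6\right) 4 = -24$)
$\sqrt{g{\left(41,10 \left(-6\right) \right)} + \sqrt{-40 + 87} I} = \sqrt{\frac{1}{-188 + 10 \left(-6\right)} + \sqrt{-40 + 87} \left(-24\right)} = \sqrt{\frac{1}{-188 - 60} + \sqrt{47} \left(-24\right)} = \sqrt{\frac{1}{-248} - 24 \sqrt{47}} = \sqrt{- \frac{1}{248} - 24 \sqrt{47}}$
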